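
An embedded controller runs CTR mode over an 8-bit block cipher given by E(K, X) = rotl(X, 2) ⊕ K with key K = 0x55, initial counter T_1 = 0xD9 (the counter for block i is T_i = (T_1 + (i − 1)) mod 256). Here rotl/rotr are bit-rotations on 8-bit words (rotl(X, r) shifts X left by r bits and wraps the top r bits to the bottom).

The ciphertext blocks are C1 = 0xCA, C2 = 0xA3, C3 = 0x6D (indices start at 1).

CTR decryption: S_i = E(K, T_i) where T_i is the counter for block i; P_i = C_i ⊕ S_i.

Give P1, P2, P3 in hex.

P1 = 0xF8, P2 = 0x9D, P3 = 0x57

P1: T = 0xD9, S = E(K, T) = 0x32; 0xCA ⊕ 0x32 = 0xF8.
P2: T = 0xDA, S = E(K, T) = 0x3E; 0xA3 ⊕ 0x3E = 0x9D.
P3: T = 0xDB, S = E(K, T) = 0x3A; 0x6D ⊕ 0x3A = 0x57.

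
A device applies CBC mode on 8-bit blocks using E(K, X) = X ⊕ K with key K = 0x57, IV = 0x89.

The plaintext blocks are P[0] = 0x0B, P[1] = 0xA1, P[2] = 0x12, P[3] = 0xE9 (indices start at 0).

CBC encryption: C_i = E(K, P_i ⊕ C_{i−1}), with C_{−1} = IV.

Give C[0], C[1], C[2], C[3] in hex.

C[0] = 0xD5, C[1] = 0x23, C[2] = 0x66, C[3] = 0xD8

C[0]: P[0] ⊕ 0x89 = 0x82; E(K, 0x82) = 0xD5.
C[1]: P[1] ⊕ 0xD5 = 0x74; E(K, 0x74) = 0x23.
C[2]: P[2] ⊕ 0x23 = 0x31; E(K, 0x31) = 0x66.
C[3]: P[3] ⊕ 0x66 = 0x8F; E(K, 0x8F) = 0xD8.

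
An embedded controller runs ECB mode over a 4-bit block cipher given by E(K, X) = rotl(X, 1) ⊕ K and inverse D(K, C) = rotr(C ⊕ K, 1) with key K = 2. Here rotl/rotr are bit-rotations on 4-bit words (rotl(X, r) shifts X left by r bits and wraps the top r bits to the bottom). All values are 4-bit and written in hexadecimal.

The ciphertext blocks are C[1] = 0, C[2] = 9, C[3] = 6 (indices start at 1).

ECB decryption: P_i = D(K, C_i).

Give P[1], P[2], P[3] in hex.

P[1]: D(K, 0) = 1.
P[2]: D(K, 9) = D.
P[3]: D(K, 6) = 2.

P[1] = 1, P[2] = D, P[3] = 2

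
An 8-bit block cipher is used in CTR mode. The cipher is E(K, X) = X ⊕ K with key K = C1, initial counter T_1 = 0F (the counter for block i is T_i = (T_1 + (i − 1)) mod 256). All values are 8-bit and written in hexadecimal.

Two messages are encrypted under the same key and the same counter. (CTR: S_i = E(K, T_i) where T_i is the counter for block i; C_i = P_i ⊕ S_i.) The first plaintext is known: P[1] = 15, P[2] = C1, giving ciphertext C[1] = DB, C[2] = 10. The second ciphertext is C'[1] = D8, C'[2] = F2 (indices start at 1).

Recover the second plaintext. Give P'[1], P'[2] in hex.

In CTR with a reused counter, both messages share the same keystream S_i, so C_i ⊕ C'_i = P_i ⊕ P'_i and thus P'_i = P_i ⊕ C_i ⊕ C'_i.
P'[1]: 15 ⊕ DB ⊕ D8 = 16.
P'[2]: C1 ⊕ 10 ⊕ F2 = 23.

P'[1] = 16, P'[2] = 23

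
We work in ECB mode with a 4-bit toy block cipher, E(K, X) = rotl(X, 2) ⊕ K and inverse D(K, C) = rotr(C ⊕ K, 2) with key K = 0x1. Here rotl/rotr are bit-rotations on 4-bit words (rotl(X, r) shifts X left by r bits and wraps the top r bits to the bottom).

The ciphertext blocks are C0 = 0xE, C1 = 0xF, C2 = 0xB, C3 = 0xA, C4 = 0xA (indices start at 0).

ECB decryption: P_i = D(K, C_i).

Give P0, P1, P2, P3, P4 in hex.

P0 = 0xF, P1 = 0xB, P2 = 0xA, P3 = 0xE, P4 = 0xE

P0: D(K, 0xE) = 0xF.
P1: D(K, 0xF) = 0xB.
P2: D(K, 0xB) = 0xA.
P3: D(K, 0xA) = 0xE.
P4: D(K, 0xA) = 0xE.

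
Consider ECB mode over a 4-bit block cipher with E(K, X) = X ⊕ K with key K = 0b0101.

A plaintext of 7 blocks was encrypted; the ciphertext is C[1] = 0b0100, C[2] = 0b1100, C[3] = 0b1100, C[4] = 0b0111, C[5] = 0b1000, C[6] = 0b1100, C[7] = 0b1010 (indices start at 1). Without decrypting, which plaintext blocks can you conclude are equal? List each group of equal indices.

P[2] = P[3] = P[6]

ECB encrypts each block independently with the same key, so equal ciphertext blocks imply equal plaintext blocks.
C[2] = C[3] = C[6] = 0b1100, so P[2] = P[3] = P[6].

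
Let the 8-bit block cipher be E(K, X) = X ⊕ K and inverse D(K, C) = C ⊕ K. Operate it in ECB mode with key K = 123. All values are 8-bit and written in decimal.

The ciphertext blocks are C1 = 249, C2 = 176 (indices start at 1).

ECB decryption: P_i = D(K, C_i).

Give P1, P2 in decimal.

P1: D(K, 249) = 130.
P2: D(K, 176) = 203.

P1 = 130, P2 = 203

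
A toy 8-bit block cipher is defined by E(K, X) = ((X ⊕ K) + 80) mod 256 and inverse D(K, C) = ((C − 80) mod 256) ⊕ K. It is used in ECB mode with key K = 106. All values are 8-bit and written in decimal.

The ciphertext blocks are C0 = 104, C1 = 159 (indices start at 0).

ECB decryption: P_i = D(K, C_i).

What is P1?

P1: D(K, 159) = 37.

P1 = 37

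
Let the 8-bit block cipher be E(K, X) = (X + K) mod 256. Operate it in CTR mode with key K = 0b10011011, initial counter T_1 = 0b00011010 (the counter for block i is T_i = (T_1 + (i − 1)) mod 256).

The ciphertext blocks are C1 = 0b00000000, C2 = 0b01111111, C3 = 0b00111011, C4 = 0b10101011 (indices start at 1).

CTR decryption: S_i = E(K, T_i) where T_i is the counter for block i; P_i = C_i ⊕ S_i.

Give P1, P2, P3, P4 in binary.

P1: T = 0b00011010, S = E(K, T) = 0b10110101; 0b00000000 ⊕ 0b10110101 = 0b10110101.
P2: T = 0b00011011, S = E(K, T) = 0b10110110; 0b01111111 ⊕ 0b10110110 = 0b11001001.
P3: T = 0b00011100, S = E(K, T) = 0b10110111; 0b00111011 ⊕ 0b10110111 = 0b10001100.
P4: T = 0b00011101, S = E(K, T) = 0b10111000; 0b10101011 ⊕ 0b10111000 = 0b00010011.

P1 = 0b10110101, P2 = 0b11001001, P3 = 0b10001100, P4 = 0b00010011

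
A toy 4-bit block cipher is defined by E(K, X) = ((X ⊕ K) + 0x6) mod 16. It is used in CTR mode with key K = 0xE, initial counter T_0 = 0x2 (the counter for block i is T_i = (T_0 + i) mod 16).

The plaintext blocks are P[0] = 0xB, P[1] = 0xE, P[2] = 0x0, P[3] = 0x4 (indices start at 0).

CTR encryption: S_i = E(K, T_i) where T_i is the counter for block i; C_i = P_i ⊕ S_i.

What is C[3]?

C[3] = 0x5

C[0]: T = 0x2, S = E(K, T) = 0x2; 0xB ⊕ 0x2 = 0x9.
C[1]: T = 0x3, S = E(K, T) = 0x3; 0xE ⊕ 0x3 = 0xD.
C[2]: T = 0x4, S = E(K, T) = 0x0; 0x0 ⊕ 0x0 = 0x0.
C[3]: T = 0x5, S = E(K, T) = 0x1; 0x4 ⊕ 0x1 = 0x5.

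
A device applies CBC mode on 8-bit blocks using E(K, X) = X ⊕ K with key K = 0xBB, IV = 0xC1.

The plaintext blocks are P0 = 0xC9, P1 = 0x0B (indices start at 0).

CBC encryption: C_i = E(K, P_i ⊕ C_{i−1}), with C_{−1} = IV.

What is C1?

C0: P0 ⊕ 0xC1 = 0x08; E(K, 0x08) = 0xB3.
C1: P1 ⊕ 0xB3 = 0xB8; E(K, 0xB8) = 0x03.

C1 = 0x03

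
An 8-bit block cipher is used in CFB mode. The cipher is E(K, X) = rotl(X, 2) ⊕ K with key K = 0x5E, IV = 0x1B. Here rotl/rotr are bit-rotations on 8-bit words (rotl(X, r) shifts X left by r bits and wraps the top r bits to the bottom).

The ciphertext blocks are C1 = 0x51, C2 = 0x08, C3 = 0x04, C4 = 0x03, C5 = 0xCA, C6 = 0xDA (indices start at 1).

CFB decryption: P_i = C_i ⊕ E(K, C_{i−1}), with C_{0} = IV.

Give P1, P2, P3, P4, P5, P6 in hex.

P1 = 0x63, P2 = 0x13, P3 = 0x7A, P4 = 0x4D, P5 = 0x98, P6 = 0xAF

P1: E(K, 0x1B) = 0x32; 0x51 ⊕ 0x32 = 0x63.
P2: E(K, 0x51) = 0x1B; 0x08 ⊕ 0x1B = 0x13.
P3: E(K, 0x08) = 0x7E; 0x04 ⊕ 0x7E = 0x7A.
P4: E(K, 0x04) = 0x4E; 0x03 ⊕ 0x4E = 0x4D.
P5: E(K, 0x03) = 0x52; 0xCA ⊕ 0x52 = 0x98.
P6: E(K, 0xCA) = 0x75; 0xDA ⊕ 0x75 = 0xAF.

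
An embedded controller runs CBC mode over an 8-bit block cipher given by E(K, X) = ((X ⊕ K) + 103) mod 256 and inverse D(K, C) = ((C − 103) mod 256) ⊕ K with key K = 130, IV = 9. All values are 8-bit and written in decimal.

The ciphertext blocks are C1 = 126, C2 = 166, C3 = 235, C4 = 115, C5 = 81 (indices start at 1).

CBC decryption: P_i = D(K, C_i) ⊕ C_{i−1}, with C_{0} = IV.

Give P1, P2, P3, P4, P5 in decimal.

P1: D(K, 126) = 149; 149 ⊕ 9 = 156.
P2: D(K, 166) = 189; 189 ⊕ 126 = 195.
P3: D(K, 235) = 6; 6 ⊕ 166 = 160.
P4: D(K, 115) = 142; 142 ⊕ 235 = 101.
P5: D(K, 81) = 104; 104 ⊕ 115 = 27.

P1 = 156, P2 = 195, P3 = 160, P4 = 101, P5 = 27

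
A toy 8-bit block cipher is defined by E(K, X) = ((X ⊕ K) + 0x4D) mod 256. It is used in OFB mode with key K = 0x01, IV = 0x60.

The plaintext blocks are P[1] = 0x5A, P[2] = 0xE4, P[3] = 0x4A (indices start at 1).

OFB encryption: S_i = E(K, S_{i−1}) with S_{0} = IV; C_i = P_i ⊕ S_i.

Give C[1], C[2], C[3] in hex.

C[1] = 0xF4, C[2] = 0x18, C[3] = 0x00

C[1]: S = E(K, 0x60) = 0xAE; 0x5A ⊕ 0xAE = 0xF4.
C[2]: S = E(K, 0xAE) = 0xFC; 0xE4 ⊕ 0xFC = 0x18.
C[3]: S = E(K, 0xFC) = 0x4A; 0x4A ⊕ 0x4A = 0x00.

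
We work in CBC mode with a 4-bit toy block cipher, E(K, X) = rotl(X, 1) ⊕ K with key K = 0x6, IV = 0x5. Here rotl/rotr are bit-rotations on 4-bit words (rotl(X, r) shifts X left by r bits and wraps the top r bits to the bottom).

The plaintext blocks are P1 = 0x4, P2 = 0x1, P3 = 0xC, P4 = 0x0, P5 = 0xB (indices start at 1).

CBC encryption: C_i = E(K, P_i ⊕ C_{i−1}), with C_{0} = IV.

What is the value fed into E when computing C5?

0x1

C1: P1 ⊕ 0x5 = 0x1; E(K, 0x1) = 0x4.
C2: P2 ⊕ 0x4 = 0x5; E(K, 0x5) = 0xC.
C3: P3 ⊕ 0xC = 0x0; E(K, 0x0) = 0x6.
C4: P4 ⊕ 0x6 = 0x6; E(K, 0x6) = 0xA.
C5: P5 ⊕ 0xA = 0x1; E(K, 0x1) = 0x4.
So the input to E for block 5 is 0x1.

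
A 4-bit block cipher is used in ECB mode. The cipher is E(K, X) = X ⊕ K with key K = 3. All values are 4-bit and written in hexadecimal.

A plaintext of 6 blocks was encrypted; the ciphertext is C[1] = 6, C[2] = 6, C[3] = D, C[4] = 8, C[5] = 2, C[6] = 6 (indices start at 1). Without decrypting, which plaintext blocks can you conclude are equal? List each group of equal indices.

P[1] = P[2] = P[6]

ECB encrypts each block independently with the same key, so equal ciphertext blocks imply equal plaintext blocks.
C[1] = C[2] = C[6] = 6, so P[1] = P[2] = P[6].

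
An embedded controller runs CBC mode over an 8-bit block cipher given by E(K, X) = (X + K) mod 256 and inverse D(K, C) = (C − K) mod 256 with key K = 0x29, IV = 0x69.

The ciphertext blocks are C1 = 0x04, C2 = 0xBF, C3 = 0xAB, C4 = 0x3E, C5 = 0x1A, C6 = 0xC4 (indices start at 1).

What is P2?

CBC decryption: P_i = D(K, C_i) ⊕ C_{i−1}, with C_{0} = IV.
P2: D(K, 0xBF) = 0x96; 0x96 ⊕ 0x04 = 0x92.

P2 = 0x92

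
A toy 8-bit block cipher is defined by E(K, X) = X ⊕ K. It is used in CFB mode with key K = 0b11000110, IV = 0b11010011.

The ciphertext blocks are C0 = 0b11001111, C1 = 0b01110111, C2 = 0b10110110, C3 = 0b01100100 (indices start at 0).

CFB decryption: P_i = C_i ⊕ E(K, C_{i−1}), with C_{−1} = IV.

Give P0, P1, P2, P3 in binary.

P0: E(K, 0b11010011) = 0b00010101; 0b11001111 ⊕ 0b00010101 = 0b11011010.
P1: E(K, 0b11001111) = 0b00001001; 0b01110111 ⊕ 0b00001001 = 0b01111110.
P2: E(K, 0b01110111) = 0b10110001; 0b10110110 ⊕ 0b10110001 = 0b00000111.
P3: E(K, 0b10110110) = 0b01110000; 0b01100100 ⊕ 0b01110000 = 0b00010100.

P0 = 0b11011010, P1 = 0b01111110, P2 = 0b00000111, P3 = 0b00010100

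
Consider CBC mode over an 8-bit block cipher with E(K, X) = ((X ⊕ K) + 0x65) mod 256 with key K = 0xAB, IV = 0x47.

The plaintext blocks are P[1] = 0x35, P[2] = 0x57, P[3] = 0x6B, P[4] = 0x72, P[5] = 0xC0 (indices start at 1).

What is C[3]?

CBC encryption: C_i = E(K, P_i ⊕ C_{i−1}), with C_{0} = IV.
C[1]: P[1] ⊕ 0x47 = 0x72; E(K, 0x72) = 0x3E.
C[2]: P[2] ⊕ 0x3E = 0x69; E(K, 0x69) = 0x27.
C[3]: P[3] ⊕ 0x27 = 0x4C; E(K, 0x4C) = 0x4C.

C[3] = 0x4C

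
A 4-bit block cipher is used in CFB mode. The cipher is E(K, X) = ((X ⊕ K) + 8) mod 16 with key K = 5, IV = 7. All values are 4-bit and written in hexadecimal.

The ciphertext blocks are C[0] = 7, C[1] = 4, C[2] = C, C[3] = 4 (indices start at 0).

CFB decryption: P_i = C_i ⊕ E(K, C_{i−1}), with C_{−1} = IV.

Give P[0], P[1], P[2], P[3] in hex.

P[0] = D, P[1] = E, P[2] = 5, P[3] = 5

P[0]: E(K, 7) = A; 7 ⊕ A = D.
P[1]: E(K, 7) = A; 4 ⊕ A = E.
P[2]: E(K, 4) = 9; C ⊕ 9 = 5.
P[3]: E(K, C) = 1; 4 ⊕ 1 = 5.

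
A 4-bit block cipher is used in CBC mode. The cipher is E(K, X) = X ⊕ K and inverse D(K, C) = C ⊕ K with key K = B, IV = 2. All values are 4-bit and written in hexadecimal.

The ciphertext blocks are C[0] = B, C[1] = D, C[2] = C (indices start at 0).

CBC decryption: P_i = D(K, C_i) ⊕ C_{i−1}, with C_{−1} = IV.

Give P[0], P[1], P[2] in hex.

P[0] = 2, P[1] = D, P[2] = A

P[0]: D(K, B) = 0; 0 ⊕ 2 = 2.
P[1]: D(K, D) = 6; 6 ⊕ B = D.
P[2]: D(K, C) = 7; 7 ⊕ D = A.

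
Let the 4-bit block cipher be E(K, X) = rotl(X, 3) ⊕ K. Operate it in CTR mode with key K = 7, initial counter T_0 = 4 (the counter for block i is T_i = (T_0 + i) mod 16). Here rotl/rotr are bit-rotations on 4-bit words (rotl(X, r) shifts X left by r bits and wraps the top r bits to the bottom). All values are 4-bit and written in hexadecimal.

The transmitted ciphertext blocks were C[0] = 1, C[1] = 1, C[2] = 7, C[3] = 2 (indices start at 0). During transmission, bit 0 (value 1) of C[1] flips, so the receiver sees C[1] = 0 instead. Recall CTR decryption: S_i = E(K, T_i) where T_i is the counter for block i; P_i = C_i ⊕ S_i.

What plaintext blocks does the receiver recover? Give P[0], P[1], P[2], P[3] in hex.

Only C[1] changed, to 0. In CTR, a change in C_i flips the same bit in P_i only; the keystream is unaffected. Decrypting the received ciphertext:
P[0]: T = 4, S = E(K, T) = 5; 1 ⊕ 5 = 4.
P[1]: T = 5, S = E(K, T) = D; 0 ⊕ D = D.
P[2]: T = 6, S = E(K, T) = 4; 7 ⊕ 4 = 3.
P[3]: T = 7, S = E(K, T) = C; 2 ⊕ C = E.
Blocks that differ from the original plaintext: P[1].

P[0] = 4, P[1] = D, P[2] = 3, P[3] = E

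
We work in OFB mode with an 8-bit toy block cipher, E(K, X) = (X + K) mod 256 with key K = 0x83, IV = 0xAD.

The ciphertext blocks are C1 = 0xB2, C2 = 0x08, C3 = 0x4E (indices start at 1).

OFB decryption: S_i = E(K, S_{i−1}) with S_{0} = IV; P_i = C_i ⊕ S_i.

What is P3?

P3 = 0x78

P1: S = E(K, 0xAD) = 0x30; 0xB2 ⊕ 0x30 = 0x82.
P2: S = E(K, 0x30) = 0xB3; 0x08 ⊕ 0xB3 = 0xBB.
P3: S = E(K, 0xB3) = 0x36; 0x4E ⊕ 0x36 = 0x78.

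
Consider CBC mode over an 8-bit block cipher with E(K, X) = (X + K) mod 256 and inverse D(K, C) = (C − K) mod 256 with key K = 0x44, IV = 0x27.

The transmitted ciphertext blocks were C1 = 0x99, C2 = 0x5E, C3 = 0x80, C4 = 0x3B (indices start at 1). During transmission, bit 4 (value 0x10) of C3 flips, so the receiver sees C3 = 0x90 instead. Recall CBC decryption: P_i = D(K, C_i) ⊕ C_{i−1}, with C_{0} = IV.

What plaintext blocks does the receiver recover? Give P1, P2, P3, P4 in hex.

Only C3 changed, to 0x90. In CBC, a change in C_i garbles P_i and flips the same bit in P_{i+1}. Decrypting the received ciphertext:
P1: D(K, 0x99) = 0x55; 0x55 ⊕ 0x27 = 0x72.
P2: D(K, 0x5E) = 0x1A; 0x1A ⊕ 0x99 = 0x83.
P3: D(K, 0x90) = 0x4C; 0x4C ⊕ 0x5E = 0x12.
P4: D(K, 0x3B) = 0xF7; 0xF7 ⊕ 0x90 = 0x67.
Blocks that differ from the original plaintext: P3, P4.

P1 = 0x72, P2 = 0x83, P3 = 0x12, P4 = 0x67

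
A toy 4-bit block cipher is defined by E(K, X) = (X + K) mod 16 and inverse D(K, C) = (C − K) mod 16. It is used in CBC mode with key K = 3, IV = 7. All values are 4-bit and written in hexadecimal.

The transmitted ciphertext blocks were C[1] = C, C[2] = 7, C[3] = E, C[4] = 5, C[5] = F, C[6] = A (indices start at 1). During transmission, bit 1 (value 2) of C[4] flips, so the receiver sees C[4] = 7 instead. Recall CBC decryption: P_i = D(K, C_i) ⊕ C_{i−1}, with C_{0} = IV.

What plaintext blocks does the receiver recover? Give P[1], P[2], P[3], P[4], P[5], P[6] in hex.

P[1] = E, P[2] = 8, P[3] = C, P[4] = A, P[5] = B, P[6] = 8

Only C[4] changed, to 7. In CBC, a change in C_i garbles P_i and flips the same bit in P_{i+1}. Decrypting the received ciphertext:
P[1]: D(K, C) = 9; 9 ⊕ 7 = E.
P[2]: D(K, 7) = 4; 4 ⊕ C = 8.
P[3]: D(K, E) = B; B ⊕ 7 = C.
P[4]: D(K, 7) = 4; 4 ⊕ E = A.
P[5]: D(K, F) = C; C ⊕ 7 = B.
P[6]: D(K, A) = 7; 7 ⊕ F = 8.
Blocks that differ from the original plaintext: P[4], P[5].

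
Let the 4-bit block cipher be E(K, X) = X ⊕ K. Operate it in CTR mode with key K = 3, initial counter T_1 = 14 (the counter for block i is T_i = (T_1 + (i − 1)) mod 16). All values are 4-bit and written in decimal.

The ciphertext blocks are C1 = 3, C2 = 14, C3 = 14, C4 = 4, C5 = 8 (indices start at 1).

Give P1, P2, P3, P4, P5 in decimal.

P1 = 14, P2 = 2, P3 = 13, P4 = 6, P5 = 9

CTR decryption: S_i = E(K, T_i) where T_i is the counter for block i; P_i = C_i ⊕ S_i.
P1: T = 14, S = E(K, T) = 13; 3 ⊕ 13 = 14.
P2: T = 15, S = E(K, T) = 12; 14 ⊕ 12 = 2.
P3: T = 0, S = E(K, T) = 3; 14 ⊕ 3 = 13.
P4: T = 1, S = E(K, T) = 2; 4 ⊕ 2 = 6.
P5: T = 2, S = E(K, T) = 1; 8 ⊕ 1 = 9.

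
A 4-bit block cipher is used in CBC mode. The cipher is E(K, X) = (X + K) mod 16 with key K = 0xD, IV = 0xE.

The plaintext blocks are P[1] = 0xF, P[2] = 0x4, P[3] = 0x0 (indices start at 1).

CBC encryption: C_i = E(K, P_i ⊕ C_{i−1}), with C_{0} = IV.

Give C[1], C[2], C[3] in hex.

C[1] = 0xE, C[2] = 0x7, C[3] = 0x4

C[1]: P[1] ⊕ 0xE = 0x1; E(K, 0x1) = 0xE.
C[2]: P[2] ⊕ 0xE = 0xA; E(K, 0xA) = 0x7.
C[3]: P[3] ⊕ 0x7 = 0x7; E(K, 0x7) = 0x4.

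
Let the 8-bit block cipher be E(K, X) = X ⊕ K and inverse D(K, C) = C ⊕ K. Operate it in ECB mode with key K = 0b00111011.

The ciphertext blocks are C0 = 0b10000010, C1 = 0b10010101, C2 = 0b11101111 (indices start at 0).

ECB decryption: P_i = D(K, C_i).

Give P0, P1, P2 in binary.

P0 = 0b10111001, P1 = 0b10101110, P2 = 0b11010100

P0: D(K, 0b10000010) = 0b10111001.
P1: D(K, 0b10010101) = 0b10101110.
P2: D(K, 0b11101111) = 0b11010100.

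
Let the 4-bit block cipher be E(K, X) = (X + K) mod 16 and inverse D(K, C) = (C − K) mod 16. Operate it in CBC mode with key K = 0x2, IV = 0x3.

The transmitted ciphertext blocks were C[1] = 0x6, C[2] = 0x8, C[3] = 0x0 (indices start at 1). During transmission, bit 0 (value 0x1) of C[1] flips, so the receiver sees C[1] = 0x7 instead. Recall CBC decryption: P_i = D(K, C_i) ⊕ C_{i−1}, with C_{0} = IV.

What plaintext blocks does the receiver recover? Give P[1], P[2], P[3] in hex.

P[1] = 0x6, P[2] = 0x1, P[3] = 0x6

Only C[1] changed, to 0x7. In CBC, a change in C_i garbles P_i and flips the same bit in P_{i+1}. Decrypting the received ciphertext:
P[1]: D(K, 0x7) = 0x5; 0x5 ⊕ 0x3 = 0x6.
P[2]: D(K, 0x8) = 0x6; 0x6 ⊕ 0x7 = 0x1.
P[3]: D(K, 0x0) = 0xE; 0xE ⊕ 0x8 = 0x6.
Blocks that differ from the original plaintext: P[1], P[2].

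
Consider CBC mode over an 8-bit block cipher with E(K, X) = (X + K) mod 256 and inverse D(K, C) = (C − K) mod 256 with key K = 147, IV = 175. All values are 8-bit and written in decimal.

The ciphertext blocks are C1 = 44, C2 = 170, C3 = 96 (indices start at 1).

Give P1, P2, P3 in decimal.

P1 = 54, P2 = 59, P3 = 103

CBC decryption: P_i = D(K, C_i) ⊕ C_{i−1}, with C_{0} = IV.
P1: D(K, 44) = 153; 153 ⊕ 175 = 54.
P2: D(K, 170) = 23; 23 ⊕ 44 = 59.
P3: D(K, 96) = 205; 205 ⊕ 170 = 103.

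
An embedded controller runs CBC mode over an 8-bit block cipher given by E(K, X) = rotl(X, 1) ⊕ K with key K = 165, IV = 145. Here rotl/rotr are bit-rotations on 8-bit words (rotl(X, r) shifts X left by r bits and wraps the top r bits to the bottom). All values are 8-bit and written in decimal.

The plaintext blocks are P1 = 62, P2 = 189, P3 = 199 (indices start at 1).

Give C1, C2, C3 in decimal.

C1 = 250, C2 = 43, C3 = 124

CBC encryption: C_i = E(K, P_i ⊕ C_{i−1}), with C_{0} = IV.
C1: P1 ⊕ 145 = 175; E(K, 175) = 250.
C2: P2 ⊕ 250 = 71; E(K, 71) = 43.
C3: P3 ⊕ 43 = 236; E(K, 236) = 124.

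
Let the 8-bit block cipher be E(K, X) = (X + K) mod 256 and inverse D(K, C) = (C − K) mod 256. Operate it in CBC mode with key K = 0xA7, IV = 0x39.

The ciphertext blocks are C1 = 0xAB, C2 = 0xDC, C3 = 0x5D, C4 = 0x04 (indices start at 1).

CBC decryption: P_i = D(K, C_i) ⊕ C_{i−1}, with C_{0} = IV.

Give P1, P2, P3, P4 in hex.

P1: D(K, 0xAB) = 0x04; 0x04 ⊕ 0x39 = 0x3D.
P2: D(K, 0xDC) = 0x35; 0x35 ⊕ 0xAB = 0x9E.
P3: D(K, 0x5D) = 0xB6; 0xB6 ⊕ 0xDC = 0x6A.
P4: D(K, 0x04) = 0x5D; 0x5D ⊕ 0x5D = 0x00.

P1 = 0x3D, P2 = 0x9E, P3 = 0x6A, P4 = 0x00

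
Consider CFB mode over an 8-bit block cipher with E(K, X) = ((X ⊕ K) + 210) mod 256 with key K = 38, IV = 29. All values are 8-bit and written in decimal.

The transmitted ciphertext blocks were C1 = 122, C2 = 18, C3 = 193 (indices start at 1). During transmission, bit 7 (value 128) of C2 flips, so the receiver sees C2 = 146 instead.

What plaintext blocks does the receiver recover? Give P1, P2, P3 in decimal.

P1 = 119, P2 = 188, P3 = 71

CFB decryption: P_i = C_i ⊕ E(K, C_{i−1}), with C_{0} = IV.
Only C2 changed, to 146. In CFB, a change in C_i flips the same bit in P_i and garbles P_{i+1}. Decrypting the received ciphertext:
P1: E(K, 29) = 13; 122 ⊕ 13 = 119.
P2: E(K, 122) = 46; 146 ⊕ 46 = 188.
P3: E(K, 146) = 134; 193 ⊕ 134 = 71.
Blocks that differ from the original plaintext: P2, P3.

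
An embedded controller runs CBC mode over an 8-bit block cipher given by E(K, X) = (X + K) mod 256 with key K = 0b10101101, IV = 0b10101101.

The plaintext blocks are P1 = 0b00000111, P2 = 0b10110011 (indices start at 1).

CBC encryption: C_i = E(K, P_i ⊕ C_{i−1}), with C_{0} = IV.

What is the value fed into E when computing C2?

C1: P1 ⊕ 0b10101101 = 0b10101010; E(K, 0b10101010) = 0b01010111.
C2: P2 ⊕ 0b01010111 = 0b11100100; E(K, 0b11100100) = 0b10010001.
So the input to E for block 2 is 0b11100100.

0b11100100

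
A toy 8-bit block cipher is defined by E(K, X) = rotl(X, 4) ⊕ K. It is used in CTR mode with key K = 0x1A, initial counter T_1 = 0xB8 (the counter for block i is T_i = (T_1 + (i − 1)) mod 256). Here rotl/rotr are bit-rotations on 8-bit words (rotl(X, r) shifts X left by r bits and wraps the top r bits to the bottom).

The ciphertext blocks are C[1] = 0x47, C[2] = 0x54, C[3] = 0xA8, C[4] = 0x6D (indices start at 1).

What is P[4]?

P[4] = 0xCC

CTR decryption: S_i = E(K, T_i) where T_i is the counter for block i; P_i = C_i ⊕ S_i.
P[4]: T = 0xBB, S = E(K, T) = 0xA1; 0x6D ⊕ 0xA1 = 0xCC.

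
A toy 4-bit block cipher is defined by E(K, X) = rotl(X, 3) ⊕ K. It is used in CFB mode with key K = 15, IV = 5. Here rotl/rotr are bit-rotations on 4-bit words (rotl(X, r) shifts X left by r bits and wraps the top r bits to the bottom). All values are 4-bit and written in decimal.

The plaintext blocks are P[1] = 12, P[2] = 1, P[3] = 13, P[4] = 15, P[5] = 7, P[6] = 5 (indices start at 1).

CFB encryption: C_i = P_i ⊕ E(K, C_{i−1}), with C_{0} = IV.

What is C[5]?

C[1]: E(K, 5) = 5; 12 ⊕ 5 = 9.
C[2]: E(K, 9) = 3; 1 ⊕ 3 = 2.
C[3]: E(K, 2) = 14; 13 ⊕ 14 = 3.
C[4]: E(K, 3) = 6; 15 ⊕ 6 = 9.
C[5]: E(K, 9) = 3; 7 ⊕ 3 = 4.

C[5] = 4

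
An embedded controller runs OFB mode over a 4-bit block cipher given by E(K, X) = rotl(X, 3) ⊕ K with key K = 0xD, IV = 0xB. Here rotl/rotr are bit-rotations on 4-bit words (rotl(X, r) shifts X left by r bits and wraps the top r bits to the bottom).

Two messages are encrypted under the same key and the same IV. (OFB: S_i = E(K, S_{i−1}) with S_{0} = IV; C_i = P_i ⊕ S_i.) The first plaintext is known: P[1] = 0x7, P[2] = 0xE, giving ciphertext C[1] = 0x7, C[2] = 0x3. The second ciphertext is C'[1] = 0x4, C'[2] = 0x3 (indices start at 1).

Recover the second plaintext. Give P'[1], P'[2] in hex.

In OFB with a reused IV, both messages share the same keystream S_i, so C_i ⊕ C'_i = P_i ⊕ P'_i and thus P'_i = P_i ⊕ C_i ⊕ C'_i.
P'[1]: 0x7 ⊕ 0x7 ⊕ 0x4 = 0x4.
P'[2]: 0xE ⊕ 0x3 ⊕ 0x3 = 0xE.

P'[1] = 0x4, P'[2] = 0xE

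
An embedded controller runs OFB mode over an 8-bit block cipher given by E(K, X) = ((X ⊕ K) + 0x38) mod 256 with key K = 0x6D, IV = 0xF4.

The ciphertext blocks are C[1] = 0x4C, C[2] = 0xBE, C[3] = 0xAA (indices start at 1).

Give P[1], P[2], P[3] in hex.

P[1] = 0x9D, P[2] = 0x4A, P[3] = 0x7B

OFB decryption: S_i = E(K, S_{i−1}) with S_{0} = IV; P_i = C_i ⊕ S_i.
P[1]: S = E(K, 0xF4) = 0xD1; 0x4C ⊕ 0xD1 = 0x9D.
P[2]: S = E(K, 0xD1) = 0xF4; 0xBE ⊕ 0xF4 = 0x4A.
P[3]: S = E(K, 0xF4) = 0xD1; 0xAA ⊕ 0xD1 = 0x7B.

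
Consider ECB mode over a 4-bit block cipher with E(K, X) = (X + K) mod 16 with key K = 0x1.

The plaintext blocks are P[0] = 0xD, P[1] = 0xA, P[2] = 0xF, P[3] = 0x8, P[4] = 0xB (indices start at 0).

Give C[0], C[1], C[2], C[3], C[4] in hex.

C[0] = 0xE, C[1] = 0xB, C[2] = 0x0, C[3] = 0x9, C[4] = 0xC

ECB encryption: C_i = E(K, P_i).
C[0]: E(K, 0xD) = 0xE.
C[1]: E(K, 0xA) = 0xB.
C[2]: E(K, 0xF) = 0x0.
C[3]: E(K, 0x8) = 0x9.
C[4]: E(K, 0xB) = 0xC.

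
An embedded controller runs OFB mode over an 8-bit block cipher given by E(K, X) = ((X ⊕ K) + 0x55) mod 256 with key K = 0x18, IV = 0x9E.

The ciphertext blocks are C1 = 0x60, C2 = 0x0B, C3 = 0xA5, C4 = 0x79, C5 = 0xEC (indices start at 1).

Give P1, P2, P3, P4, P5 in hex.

OFB decryption: S_i = E(K, S_{i−1}) with S_{0} = IV; P_i = C_i ⊕ S_i.
P1: S = E(K, 0x9E) = 0xDB; 0x60 ⊕ 0xDB = 0xBB.
P2: S = E(K, 0xDB) = 0x18; 0x0B ⊕ 0x18 = 0x13.
P3: S = E(K, 0x18) = 0x55; 0xA5 ⊕ 0x55 = 0xF0.
P4: S = E(K, 0x55) = 0xA2; 0x79 ⊕ 0xA2 = 0xDB.
P5: S = E(K, 0xA2) = 0x0F; 0xEC ⊕ 0x0F = 0xE3.

P1 = 0xBB, P2 = 0x13, P3 = 0xF0, P4 = 0xDB, P5 = 0xE3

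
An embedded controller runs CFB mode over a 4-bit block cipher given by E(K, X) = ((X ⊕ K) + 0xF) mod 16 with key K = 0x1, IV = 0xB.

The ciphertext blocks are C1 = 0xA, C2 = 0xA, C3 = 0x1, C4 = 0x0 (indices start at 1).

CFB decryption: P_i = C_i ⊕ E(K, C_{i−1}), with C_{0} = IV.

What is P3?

P3: E(K, 0xA) = 0xA; 0x1 ⊕ 0xA = 0xB.

P3 = 0xB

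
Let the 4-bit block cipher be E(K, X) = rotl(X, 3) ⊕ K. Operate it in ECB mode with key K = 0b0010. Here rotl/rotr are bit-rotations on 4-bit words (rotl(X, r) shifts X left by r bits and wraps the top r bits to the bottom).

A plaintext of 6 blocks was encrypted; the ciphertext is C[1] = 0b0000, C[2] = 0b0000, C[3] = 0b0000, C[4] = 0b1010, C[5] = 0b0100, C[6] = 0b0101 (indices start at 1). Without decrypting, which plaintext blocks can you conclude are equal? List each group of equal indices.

P[1] = P[2] = P[3]

ECB encrypts each block independently with the same key, so equal ciphertext blocks imply equal plaintext blocks.
C[1] = C[2] = C[3] = 0b0000, so P[1] = P[2] = P[3].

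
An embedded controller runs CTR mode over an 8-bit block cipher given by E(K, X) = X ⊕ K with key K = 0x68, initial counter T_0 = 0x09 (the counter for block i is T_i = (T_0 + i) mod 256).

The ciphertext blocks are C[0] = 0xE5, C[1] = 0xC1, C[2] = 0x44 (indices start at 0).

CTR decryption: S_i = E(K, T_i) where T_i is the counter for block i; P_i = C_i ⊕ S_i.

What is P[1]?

P[1]: T = 0x0A, S = E(K, T) = 0x62; 0xC1 ⊕ 0x62 = 0xA3.

P[1] = 0xA3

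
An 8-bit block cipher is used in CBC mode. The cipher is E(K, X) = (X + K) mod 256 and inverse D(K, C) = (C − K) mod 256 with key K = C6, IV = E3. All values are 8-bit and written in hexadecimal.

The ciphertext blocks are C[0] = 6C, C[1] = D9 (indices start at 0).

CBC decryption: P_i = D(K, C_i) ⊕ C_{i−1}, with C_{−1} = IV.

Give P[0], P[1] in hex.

P[0]: D(K, 6C) = A6; A6 ⊕ E3 = 45.
P[1]: D(K, D9) = 13; 13 ⊕ 6C = 7F.

P[0] = 45, P[1] = 7F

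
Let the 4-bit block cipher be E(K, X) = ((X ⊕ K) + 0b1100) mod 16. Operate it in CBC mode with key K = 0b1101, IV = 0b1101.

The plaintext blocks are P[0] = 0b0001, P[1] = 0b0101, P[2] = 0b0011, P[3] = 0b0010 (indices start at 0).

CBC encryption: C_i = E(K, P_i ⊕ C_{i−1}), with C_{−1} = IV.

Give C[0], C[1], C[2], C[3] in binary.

C[0]: P[0] ⊕ 0b1101 = 0b1100; E(K, 0b1100) = 0b1101.
C[1]: P[1] ⊕ 0b1101 = 0b1000; E(K, 0b1000) = 0b0001.
C[2]: P[2] ⊕ 0b0001 = 0b0010; E(K, 0b0010) = 0b1011.
C[3]: P[3] ⊕ 0b1011 = 0b1001; E(K, 0b1001) = 0b0000.

C[0] = 0b1101, C[1] = 0b0001, C[2] = 0b1011, C[3] = 0b0000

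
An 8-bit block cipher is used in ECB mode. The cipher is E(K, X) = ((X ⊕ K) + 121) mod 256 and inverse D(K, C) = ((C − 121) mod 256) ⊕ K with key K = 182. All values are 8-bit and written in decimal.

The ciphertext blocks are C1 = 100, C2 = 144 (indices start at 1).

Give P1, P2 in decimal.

P1 = 93, P2 = 161

ECB decryption: P_i = D(K, C_i).
P1: D(K, 100) = 93.
P2: D(K, 144) = 161.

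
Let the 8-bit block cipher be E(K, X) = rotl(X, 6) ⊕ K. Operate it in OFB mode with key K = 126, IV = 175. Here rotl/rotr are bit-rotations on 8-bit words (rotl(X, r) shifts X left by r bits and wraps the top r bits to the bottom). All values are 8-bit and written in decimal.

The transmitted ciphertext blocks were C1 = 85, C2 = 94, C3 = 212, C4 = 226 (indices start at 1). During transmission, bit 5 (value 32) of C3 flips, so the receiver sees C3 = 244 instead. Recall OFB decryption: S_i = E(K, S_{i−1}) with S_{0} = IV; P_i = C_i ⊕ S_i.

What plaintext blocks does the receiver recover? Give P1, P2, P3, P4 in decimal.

Only C3 changed, to 244. In OFB, a change in C_i flips the same bit in P_i only; the keystream is unaffected. Decrypting the received ciphertext:
P1: S = E(K, 175) = 149; 85 ⊕ 149 = 192.
P2: S = E(K, 149) = 27; 94 ⊕ 27 = 69.
P3: S = E(K, 27) = 184; 244 ⊕ 184 = 76.
P4: S = E(K, 184) = 80; 226 ⊕ 80 = 178.
Blocks that differ from the original plaintext: P3.

P1 = 192, P2 = 69, P3 = 76, P4 = 178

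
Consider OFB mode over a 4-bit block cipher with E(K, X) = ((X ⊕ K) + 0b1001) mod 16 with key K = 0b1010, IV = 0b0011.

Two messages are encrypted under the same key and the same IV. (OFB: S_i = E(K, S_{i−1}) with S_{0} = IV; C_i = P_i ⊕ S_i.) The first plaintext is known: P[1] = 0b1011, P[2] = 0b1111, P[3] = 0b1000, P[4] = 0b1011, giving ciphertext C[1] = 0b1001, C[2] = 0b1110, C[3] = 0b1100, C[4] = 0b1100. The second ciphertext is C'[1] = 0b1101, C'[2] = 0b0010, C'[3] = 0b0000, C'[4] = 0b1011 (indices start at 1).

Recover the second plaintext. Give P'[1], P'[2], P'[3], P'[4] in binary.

P'[1] = 0b1111, P'[2] = 0b0011, P'[3] = 0b0100, P'[4] = 0b1100

In OFB with a reused IV, both messages share the same keystream S_i, so C_i ⊕ C'_i = P_i ⊕ P'_i and thus P'_i = P_i ⊕ C_i ⊕ C'_i.
P'[1]: 0b1011 ⊕ 0b1001 ⊕ 0b1101 = 0b1111.
P'[2]: 0b1111 ⊕ 0b1110 ⊕ 0b0010 = 0b0011.
P'[3]: 0b1000 ⊕ 0b1100 ⊕ 0b0000 = 0b0100.
P'[4]: 0b1011 ⊕ 0b1100 ⊕ 0b1011 = 0b1100.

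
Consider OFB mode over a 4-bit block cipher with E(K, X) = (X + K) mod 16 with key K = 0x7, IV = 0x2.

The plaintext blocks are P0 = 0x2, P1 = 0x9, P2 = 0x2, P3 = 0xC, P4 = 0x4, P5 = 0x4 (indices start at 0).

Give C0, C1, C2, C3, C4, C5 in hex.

OFB encryption: S_i = E(K, S_{i−1}) with S_{−1} = IV; C_i = P_i ⊕ S_i.
C0: S = E(K, 0x2) = 0x9; 0x2 ⊕ 0x9 = 0xB.
C1: S = E(K, 0x9) = 0x0; 0x9 ⊕ 0x0 = 0x9.
C2: S = E(K, 0x0) = 0x7; 0x2 ⊕ 0x7 = 0x5.
C3: S = E(K, 0x7) = 0xE; 0xC ⊕ 0xE = 0x2.
C4: S = E(K, 0xE) = 0x5; 0x4 ⊕ 0x5 = 0x1.
C5: S = E(K, 0x5) = 0xC; 0x4 ⊕ 0xC = 0x8.

C0 = 0xB, C1 = 0x9, C2 = 0x5, C3 = 0x2, C4 = 0x1, C5 = 0x8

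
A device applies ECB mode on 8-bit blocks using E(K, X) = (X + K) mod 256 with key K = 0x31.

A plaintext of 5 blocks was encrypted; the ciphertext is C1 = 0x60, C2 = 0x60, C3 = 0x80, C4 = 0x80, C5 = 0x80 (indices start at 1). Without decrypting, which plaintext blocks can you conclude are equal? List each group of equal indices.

P1 = P2; P3 = P4 = P5

ECB encrypts each block independently with the same key, so equal ciphertext blocks imply equal plaintext blocks.
C1 = C2 = 0x60, so P1 = P2.
C3 = C4 = C5 = 0x80, so P3 = P4 = P5.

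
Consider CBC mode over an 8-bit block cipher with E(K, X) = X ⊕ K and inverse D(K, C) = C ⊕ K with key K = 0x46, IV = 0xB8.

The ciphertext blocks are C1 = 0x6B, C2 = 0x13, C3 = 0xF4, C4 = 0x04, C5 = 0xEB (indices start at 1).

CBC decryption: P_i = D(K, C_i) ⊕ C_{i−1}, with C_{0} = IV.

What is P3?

P3: D(K, 0xF4) = 0xB2; 0xB2 ⊕ 0x13 = 0xA1.

P3 = 0xA1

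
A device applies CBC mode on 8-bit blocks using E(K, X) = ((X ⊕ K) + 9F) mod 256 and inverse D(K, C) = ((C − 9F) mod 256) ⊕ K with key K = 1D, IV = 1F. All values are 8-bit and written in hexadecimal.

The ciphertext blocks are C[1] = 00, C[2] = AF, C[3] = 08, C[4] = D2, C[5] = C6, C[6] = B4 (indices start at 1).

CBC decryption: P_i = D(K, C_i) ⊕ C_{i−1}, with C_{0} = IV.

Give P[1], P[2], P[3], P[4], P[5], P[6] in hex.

P[1] = 63, P[2] = 0D, P[3] = DB, P[4] = 26, P[5] = E8, P[6] = CE

P[1]: D(K, 00) = 7C; 7C ⊕ 1F = 63.
P[2]: D(K, AF) = 0D; 0D ⊕ 00 = 0D.
P[3]: D(K, 08) = 74; 74 ⊕ AF = DB.
P[4]: D(K, D2) = 2E; 2E ⊕ 08 = 26.
P[5]: D(K, C6) = 3A; 3A ⊕ D2 = E8.
P[6]: D(K, B4) = 08; 08 ⊕ C6 = CE.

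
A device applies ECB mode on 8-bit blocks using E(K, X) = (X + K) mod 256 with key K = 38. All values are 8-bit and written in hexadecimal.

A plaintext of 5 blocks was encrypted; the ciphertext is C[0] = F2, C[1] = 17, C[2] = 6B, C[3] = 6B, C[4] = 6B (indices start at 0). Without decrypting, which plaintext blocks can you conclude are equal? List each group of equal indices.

P[2] = P[3] = P[4]

ECB encrypts each block independently with the same key, so equal ciphertext blocks imply equal plaintext blocks.
C[2] = C[3] = C[4] = 6B, so P[2] = P[3] = P[4].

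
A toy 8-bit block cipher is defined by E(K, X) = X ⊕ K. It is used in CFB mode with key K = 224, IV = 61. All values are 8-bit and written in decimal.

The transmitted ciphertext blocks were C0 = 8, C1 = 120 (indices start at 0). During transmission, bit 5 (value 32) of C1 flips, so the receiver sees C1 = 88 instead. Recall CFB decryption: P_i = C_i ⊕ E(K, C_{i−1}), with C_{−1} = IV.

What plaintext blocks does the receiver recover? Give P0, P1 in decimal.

P0 = 213, P1 = 176

Only C1 changed, to 88. In CFB, a change in C_i flips the same bit in P_i and garbles P_{i+1}. Decrypting the received ciphertext:
P0: E(K, 61) = 221; 8 ⊕ 221 = 213.
P1: E(K, 8) = 232; 88 ⊕ 232 = 176.
Blocks that differ from the original plaintext: P1.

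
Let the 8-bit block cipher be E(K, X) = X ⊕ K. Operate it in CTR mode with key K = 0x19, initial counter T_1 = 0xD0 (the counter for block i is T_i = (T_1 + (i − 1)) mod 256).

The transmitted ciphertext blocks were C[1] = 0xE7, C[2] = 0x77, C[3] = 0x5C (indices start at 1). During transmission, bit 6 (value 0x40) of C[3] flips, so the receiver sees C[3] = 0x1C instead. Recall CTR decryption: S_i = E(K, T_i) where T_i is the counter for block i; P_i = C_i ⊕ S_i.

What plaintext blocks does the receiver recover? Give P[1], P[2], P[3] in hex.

P[1] = 0x2E, P[2] = 0xBF, P[3] = 0xD7

Only C[3] changed, to 0x1C. In CTR, a change in C_i flips the same bit in P_i only; the keystream is unaffected. Decrypting the received ciphertext:
P[1]: T = 0xD0, S = E(K, T) = 0xC9; 0xE7 ⊕ 0xC9 = 0x2E.
P[2]: T = 0xD1, S = E(K, T) = 0xC8; 0x77 ⊕ 0xC8 = 0xBF.
P[3]: T = 0xD2, S = E(K, T) = 0xCB; 0x1C ⊕ 0xCB = 0xD7.
Blocks that differ from the original plaintext: P[3].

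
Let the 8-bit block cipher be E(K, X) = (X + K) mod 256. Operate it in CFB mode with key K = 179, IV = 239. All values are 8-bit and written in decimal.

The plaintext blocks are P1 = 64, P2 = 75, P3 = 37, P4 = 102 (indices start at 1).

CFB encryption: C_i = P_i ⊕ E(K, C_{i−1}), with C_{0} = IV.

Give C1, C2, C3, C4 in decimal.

C1 = 226, C2 = 222, C3 = 180, C4 = 1

C1: E(K, 239) = 162; 64 ⊕ 162 = 226.
C2: E(K, 226) = 149; 75 ⊕ 149 = 222.
C3: E(K, 222) = 145; 37 ⊕ 145 = 180.
C4: E(K, 180) = 103; 102 ⊕ 103 = 1.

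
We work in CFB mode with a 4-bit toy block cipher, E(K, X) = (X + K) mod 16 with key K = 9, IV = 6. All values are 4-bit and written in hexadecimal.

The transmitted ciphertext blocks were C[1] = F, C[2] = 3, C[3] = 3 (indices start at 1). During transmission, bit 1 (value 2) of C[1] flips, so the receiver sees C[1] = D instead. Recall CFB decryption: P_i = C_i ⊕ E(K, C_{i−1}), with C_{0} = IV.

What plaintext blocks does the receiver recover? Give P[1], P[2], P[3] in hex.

Only C[1] changed, to D. In CFB, a change in C_i flips the same bit in P_i and garbles P_{i+1}. Decrypting the received ciphertext:
P[1]: E(K, 6) = F; D ⊕ F = 2.
P[2]: E(K, D) = 6; 3 ⊕ 6 = 5.
P[3]: E(K, 3) = C; 3 ⊕ C = F.
Blocks that differ from the original plaintext: P[1], P[2].

P[1] = 2, P[2] = 5, P[3] = F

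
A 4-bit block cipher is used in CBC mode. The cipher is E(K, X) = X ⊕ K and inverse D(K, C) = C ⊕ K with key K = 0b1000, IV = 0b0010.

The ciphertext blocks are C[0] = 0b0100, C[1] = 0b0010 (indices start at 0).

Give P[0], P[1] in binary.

CBC decryption: P_i = D(K, C_i) ⊕ C_{i−1}, with C_{−1} = IV.
P[0]: D(K, 0b0100) = 0b1100; 0b1100 ⊕ 0b0010 = 0b1110.
P[1]: D(K, 0b0010) = 0b1010; 0b1010 ⊕ 0b0100 = 0b1110.

P[0] = 0b1110, P[1] = 0b1110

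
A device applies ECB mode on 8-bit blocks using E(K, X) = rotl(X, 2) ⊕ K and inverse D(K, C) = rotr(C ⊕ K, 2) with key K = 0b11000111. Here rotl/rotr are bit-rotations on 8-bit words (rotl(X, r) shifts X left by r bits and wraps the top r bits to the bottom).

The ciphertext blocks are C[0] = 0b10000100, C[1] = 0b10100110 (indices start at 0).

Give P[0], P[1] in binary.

ECB decryption: P_i = D(K, C_i).
P[0]: D(K, 0b10000100) = 0b11010000.
P[1]: D(K, 0b10100110) = 0b01011000.

P[0] = 0b11010000, P[1] = 0b01011000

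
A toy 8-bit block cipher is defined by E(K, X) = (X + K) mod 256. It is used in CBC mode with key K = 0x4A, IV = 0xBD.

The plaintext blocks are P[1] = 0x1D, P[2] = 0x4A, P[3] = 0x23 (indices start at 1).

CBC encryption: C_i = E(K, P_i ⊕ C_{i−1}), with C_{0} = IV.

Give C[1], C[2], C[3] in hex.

C[1]: P[1] ⊕ 0xBD = 0xA0; E(K, 0xA0) = 0xEA.
C[2]: P[2] ⊕ 0xEA = 0xA0; E(K, 0xA0) = 0xEA.
C[3]: P[3] ⊕ 0xEA = 0xC9; E(K, 0xC9) = 0x13.

C[1] = 0xEA, C[2] = 0xEA, C[3] = 0x13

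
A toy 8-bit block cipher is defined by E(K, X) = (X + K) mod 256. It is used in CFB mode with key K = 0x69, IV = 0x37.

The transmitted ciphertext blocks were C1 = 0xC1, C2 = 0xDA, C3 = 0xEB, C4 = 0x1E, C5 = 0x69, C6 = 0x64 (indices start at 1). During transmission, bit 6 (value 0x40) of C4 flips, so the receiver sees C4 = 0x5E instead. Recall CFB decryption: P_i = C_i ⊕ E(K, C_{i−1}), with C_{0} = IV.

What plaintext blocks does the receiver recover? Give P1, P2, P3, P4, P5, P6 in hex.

Only C4 changed, to 0x5E. In CFB, a change in C_i flips the same bit in P_i and garbles P_{i+1}. Decrypting the received ciphertext:
P1: E(K, 0x37) = 0xA0; 0xC1 ⊕ 0xA0 = 0x61.
P2: E(K, 0xC1) = 0x2A; 0xDA ⊕ 0x2A = 0xF0.
P3: E(K, 0xDA) = 0x43; 0xEB ⊕ 0x43 = 0xA8.
P4: E(K, 0xEB) = 0x54; 0x5E ⊕ 0x54 = 0x0A.
P5: E(K, 0x5E) = 0xC7; 0x69 ⊕ 0xC7 = 0xAE.
P6: E(K, 0x69) = 0xD2; 0x64 ⊕ 0xD2 = 0xB6.
Blocks that differ from the original plaintext: P4, P5.

P1 = 0x61, P2 = 0xF0, P3 = 0xA8, P4 = 0x0A, P5 = 0xAE, P6 = 0xB6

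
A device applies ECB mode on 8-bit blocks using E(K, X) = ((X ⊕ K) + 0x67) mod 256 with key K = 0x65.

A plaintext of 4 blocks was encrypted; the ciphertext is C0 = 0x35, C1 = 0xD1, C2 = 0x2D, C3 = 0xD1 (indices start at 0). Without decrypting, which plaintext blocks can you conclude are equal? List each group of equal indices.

P1 = P3

ECB encrypts each block independently with the same key, so equal ciphertext blocks imply equal plaintext blocks.
C1 = C3 = 0xD1, so P1 = P3.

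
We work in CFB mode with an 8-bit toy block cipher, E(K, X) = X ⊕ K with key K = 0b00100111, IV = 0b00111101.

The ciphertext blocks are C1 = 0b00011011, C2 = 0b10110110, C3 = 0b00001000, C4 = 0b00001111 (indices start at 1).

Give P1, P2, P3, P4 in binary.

CFB decryption: P_i = C_i ⊕ E(K, C_{i−1}), with C_{0} = IV.
P1: E(K, 0b00111101) = 0b00011010; 0b00011011 ⊕ 0b00011010 = 0b00000001.
P2: E(K, 0b00011011) = 0b00111100; 0b10110110 ⊕ 0b00111100 = 0b10001010.
P3: E(K, 0b10110110) = 0b10010001; 0b00001000 ⊕ 0b10010001 = 0b10011001.
P4: E(K, 0b00001000) = 0b00101111; 0b00001111 ⊕ 0b00101111 = 0b00100000.

P1 = 0b00000001, P2 = 0b10001010, P3 = 0b10011001, P4 = 0b00100000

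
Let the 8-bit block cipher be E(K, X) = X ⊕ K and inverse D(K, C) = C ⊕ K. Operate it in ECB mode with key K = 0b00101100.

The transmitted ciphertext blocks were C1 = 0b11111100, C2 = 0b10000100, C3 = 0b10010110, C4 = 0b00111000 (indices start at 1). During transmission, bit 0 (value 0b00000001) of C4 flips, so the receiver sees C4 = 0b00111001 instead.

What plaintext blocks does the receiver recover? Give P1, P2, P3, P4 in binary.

P1 = 0b11010000, P2 = 0b10101000, P3 = 0b10111010, P4 = 0b00010101

ECB decryption: P_i = D(K, C_i).
Only C4 changed, to 0b00111001. In ECB, a change in C_i affects only P_i. Decrypting the received ciphertext:
P1: D(K, 0b11111100) = 0b11010000.
P2: D(K, 0b10000100) = 0b10101000.
P3: D(K, 0b10010110) = 0b10111010.
P4: D(K, 0b00111001) = 0b00010101.
Blocks that differ from the original plaintext: P4.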